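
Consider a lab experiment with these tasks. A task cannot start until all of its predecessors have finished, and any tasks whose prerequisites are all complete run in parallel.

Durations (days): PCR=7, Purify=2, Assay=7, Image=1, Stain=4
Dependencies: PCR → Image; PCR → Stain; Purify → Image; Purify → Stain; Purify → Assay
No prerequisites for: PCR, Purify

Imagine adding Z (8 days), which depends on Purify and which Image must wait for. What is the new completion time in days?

11

Originally the project takes 11 days.
With Z inserted, Image now waits for max(PCR, Purify, Z).
New critical path: PCR→Stain = 7+4 = 11 ⇒ 11 days.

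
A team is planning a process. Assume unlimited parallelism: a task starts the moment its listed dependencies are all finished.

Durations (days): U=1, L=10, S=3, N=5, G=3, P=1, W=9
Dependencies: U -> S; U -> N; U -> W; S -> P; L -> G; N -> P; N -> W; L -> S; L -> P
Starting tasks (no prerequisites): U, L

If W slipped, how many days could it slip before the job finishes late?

0

Critical path: U→N→W = 1+5+9 = 15, so the finish is 15 days.
W finishes as early as 15 and must finish by 15.
Slack of W = 6 − 6 = 0 days.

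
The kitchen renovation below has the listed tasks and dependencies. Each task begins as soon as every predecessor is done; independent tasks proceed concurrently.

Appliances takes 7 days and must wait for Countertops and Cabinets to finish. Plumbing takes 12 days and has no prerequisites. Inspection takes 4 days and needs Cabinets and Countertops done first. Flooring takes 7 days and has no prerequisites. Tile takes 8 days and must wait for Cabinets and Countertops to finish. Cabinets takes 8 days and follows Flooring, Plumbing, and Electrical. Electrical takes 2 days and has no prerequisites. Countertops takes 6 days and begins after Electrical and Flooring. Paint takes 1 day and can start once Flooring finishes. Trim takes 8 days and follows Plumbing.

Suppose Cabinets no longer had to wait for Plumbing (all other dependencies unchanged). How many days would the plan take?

Before: longest chain Plumbing→Cabinets→Tile = 12+8+8 = 28, finish 28.
Without Plumbing→Cabinets, Cabinets's earliest start moves from 12 to 7.
New critical path: Flooring→Cabinets→Tile = 7+8+8 = 23 ⇒ 23 days.

23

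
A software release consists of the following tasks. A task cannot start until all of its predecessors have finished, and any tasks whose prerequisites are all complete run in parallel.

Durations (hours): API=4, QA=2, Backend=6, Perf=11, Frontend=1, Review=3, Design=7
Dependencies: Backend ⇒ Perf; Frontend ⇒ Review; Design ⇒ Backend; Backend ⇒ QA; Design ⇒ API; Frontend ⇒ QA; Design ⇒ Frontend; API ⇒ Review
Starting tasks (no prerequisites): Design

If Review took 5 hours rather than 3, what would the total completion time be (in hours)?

24

Critical path before the change: Design→Backend→Perf = 7+6+11 = 24 giving 24 hours.
The longest path through Review is only 14 hours, so Review has float 10.
That remains the longest chain; total 24 hours.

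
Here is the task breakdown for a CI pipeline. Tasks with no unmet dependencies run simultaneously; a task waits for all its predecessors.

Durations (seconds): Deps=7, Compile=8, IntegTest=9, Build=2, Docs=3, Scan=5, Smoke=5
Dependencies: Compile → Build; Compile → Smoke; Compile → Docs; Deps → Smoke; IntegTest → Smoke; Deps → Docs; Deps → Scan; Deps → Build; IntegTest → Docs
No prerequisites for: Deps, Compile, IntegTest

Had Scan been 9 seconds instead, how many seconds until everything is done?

Baseline: IntegTest→Smoke = 9+5 = 14 → 14 seconds.
Scan has 2 seconds of float (longest path through it is 12).
The binding chain switches to Deps→Scan = 7+9 = 16; finish 16 seconds.

16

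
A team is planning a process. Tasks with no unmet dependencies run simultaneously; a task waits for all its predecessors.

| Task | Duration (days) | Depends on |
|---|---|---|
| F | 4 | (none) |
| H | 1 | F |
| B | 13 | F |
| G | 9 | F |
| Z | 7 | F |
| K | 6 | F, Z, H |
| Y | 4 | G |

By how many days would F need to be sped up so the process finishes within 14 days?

3

Current finish: 17 days; target: 14.
F is on every critical path, so each day cut from F cuts the finish by one (this holds down to a finish of 14).
Need 17 − 14 = 3 days off F → F becomes 1 day, finish becomes 14.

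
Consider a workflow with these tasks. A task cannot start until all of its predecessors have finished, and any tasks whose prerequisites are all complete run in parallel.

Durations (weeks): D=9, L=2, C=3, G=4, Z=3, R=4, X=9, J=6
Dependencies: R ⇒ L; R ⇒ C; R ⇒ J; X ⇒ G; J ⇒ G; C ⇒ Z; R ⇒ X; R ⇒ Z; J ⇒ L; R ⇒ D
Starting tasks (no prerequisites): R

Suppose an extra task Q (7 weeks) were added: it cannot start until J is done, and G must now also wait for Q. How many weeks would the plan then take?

Originally the plan takes 17 weeks.
With Q inserted, G now waits for max(J, X, Q).
New critical path: R→J→Q→G = 4+6+7+4 = 21 ⇒ 21 weeks.

21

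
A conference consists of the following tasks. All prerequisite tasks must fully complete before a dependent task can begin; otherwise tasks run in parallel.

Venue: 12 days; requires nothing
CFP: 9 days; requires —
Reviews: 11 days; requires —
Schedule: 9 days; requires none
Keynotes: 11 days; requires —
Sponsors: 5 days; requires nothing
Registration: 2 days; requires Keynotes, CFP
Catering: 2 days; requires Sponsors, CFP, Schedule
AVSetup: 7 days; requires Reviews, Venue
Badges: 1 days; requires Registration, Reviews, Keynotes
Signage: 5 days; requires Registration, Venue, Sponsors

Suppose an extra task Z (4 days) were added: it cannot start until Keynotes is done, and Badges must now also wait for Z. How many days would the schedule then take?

Originally the schedule takes 19 days.
With Z inserted, Badges now waits for max(Registration, Reviews, Keynotes, Z).
New critical path: Venue→AVSetup = 12+7 = 19 ⇒ 19 days.

19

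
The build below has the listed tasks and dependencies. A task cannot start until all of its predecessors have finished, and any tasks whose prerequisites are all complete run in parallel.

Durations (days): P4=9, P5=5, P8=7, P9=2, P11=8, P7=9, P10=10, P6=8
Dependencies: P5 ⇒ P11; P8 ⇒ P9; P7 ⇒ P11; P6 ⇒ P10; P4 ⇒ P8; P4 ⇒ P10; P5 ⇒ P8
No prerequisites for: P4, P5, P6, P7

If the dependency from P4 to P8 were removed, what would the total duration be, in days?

With the dependency in place, P4→P10 = 9+10 = 19 sets the finish at 19 days.
Without P4→P8, P8's earliest start moves from 9 to 5.
The longest chain is now P4→P10 = 9+10 = 19, so the build takes 19 days.

19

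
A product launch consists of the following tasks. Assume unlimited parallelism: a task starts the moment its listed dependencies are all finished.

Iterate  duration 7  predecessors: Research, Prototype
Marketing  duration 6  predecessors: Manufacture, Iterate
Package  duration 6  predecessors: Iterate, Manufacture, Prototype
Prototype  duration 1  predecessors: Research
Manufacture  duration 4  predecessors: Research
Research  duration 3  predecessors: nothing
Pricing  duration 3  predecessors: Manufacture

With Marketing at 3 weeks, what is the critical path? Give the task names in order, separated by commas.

Research, Prototype, Iterate, Package

Critical path before the change: Research→Prototype→Iterate→Marketing = 3+1+7+6 = 17 giving 17 weeks.
Marketing is on the critical path; changing it to 3 makes that path 14 weeks.
Now Research→Prototype→Iterate→Package = 3+1+7+6 = 17 is longest, so the finish becomes 17 weeks.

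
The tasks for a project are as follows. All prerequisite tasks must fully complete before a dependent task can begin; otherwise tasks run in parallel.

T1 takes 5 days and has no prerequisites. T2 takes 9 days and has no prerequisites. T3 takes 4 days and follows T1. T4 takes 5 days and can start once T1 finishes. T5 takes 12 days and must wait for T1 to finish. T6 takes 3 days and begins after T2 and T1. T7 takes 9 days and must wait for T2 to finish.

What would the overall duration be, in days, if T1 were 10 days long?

22

As given, the longest chain is T2→T7 = 9+9 = 18, so the finish is 18 days.
The longest path through T1 is only 17 days, so T1 has float 1.
Now T1→T5 = 10+12 = 22 is longest, so the finish becomes 22 days.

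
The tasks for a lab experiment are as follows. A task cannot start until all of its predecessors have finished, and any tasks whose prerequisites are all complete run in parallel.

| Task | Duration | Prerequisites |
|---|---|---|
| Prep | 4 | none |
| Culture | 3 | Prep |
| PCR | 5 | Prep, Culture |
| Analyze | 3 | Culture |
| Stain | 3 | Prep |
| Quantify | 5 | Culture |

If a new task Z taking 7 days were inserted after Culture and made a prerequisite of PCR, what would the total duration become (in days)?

19

Originally the project takes 12 days.
With Z inserted, PCR now waits for max(Prep, Culture, Z).
New critical path: Prep→Culture→Z→PCR = 4+3+7+5 = 19 ⇒ 19 days.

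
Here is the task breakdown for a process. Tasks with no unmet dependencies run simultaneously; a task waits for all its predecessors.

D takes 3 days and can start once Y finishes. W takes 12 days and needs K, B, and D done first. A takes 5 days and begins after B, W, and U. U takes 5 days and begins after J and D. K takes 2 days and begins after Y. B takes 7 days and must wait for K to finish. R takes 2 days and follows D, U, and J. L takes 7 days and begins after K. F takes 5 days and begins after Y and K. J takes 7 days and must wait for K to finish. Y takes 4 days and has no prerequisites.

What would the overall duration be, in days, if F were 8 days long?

Actual critical path: Y→K→B→W→A = 4+2+7+12+5 = 30 ⇒ 30 days.
F has 19 days of float (longest path through it is 11).
The critical path is still Y→K→B→W→A; finish is now 30 days.

30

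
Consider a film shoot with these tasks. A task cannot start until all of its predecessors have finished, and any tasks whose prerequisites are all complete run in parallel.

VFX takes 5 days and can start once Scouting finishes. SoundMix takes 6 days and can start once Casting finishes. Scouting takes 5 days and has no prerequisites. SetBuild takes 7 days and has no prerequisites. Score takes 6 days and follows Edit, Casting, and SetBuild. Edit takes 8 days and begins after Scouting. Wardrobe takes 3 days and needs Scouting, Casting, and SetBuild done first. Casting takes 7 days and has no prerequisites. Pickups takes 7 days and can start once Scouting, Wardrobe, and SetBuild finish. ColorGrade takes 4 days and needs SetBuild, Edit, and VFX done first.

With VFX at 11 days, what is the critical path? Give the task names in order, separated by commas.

Scouting, VFX, ColorGrade

Critical path before the change: Scouting→Edit→Score = 5+8+6 = 19 giving 19 days.
VFX is off the critical path — its longest chain is 14 days, giving 5 of slack.
Now Scouting→VFX→ColorGrade = 5+11+4 = 20 is longest, so the finish becomes 20 days.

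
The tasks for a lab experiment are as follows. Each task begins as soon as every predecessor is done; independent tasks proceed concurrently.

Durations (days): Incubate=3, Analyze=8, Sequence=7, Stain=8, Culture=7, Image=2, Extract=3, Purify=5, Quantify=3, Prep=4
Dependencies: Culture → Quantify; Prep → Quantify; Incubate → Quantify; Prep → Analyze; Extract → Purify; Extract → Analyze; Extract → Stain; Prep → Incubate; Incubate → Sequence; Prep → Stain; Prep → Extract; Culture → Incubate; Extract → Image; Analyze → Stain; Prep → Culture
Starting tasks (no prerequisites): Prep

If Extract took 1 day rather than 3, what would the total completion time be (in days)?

21

Baseline: Prep→Extract→Analyze→Stain = 4+3+8+8 = 23 → 23 days.
Extract lies on that path, so at 1 day the path becomes 21 days.
Now Prep→Culture→Incubate→Sequence = 4+7+3+7 = 21 is longest, so the finish becomes 21 days.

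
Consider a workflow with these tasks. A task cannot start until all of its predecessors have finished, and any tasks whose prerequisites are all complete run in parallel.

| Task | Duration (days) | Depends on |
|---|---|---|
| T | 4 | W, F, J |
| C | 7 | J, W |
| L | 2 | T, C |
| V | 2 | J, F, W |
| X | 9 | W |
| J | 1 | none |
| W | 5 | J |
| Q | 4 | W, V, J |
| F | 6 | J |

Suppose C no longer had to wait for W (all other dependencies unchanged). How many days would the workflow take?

15

Before: longest chain J→W→C→L = 1+5+7+2 = 15, finish 15.
Without W→C, C's earliest start moves from 6 to 1.
The longest chain is now J→W→X = 1+5+9 = 15, so the workflow takes 15 days.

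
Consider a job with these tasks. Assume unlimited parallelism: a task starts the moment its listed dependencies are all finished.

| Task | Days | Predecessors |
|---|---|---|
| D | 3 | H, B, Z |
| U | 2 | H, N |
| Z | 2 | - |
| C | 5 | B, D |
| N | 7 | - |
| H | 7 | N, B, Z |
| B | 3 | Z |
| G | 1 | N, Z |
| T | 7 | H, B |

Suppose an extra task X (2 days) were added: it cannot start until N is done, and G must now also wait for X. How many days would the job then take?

Originally the job takes 22 days.
With X inserted, G now waits for max(N, Z, X).
New critical path: N→H→D→C = 7+7+3+5 = 22 ⇒ 22 days.

22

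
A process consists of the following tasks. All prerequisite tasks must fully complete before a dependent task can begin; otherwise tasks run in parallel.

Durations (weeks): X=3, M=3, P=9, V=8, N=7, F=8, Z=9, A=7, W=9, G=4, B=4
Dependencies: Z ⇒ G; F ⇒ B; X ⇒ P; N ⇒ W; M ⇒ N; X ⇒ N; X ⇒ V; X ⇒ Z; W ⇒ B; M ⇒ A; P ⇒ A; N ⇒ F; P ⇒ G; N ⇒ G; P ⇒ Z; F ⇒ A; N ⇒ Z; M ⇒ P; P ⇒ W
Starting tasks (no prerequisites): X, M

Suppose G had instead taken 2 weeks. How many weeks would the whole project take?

25

Baseline: X→P→Z→G = 3+9+9+4 = 25 → 25 weeks.
G is on the critical path; changing it to 2 makes that path 23 weeks.
Now X→P→W→B = 3+9+9+4 = 25 is longest, so the finish becomes 25 weeks.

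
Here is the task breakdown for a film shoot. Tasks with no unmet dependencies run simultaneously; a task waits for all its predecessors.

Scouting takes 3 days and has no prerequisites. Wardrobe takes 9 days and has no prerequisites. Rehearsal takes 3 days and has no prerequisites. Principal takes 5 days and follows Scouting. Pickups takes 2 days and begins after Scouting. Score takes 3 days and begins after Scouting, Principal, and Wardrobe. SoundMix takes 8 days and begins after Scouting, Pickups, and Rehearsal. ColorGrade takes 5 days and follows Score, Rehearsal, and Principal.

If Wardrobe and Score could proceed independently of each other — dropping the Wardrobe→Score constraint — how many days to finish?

With the dependency in place, Wardrobe→Score→ColorGrade = 9+3+5 = 17 sets the finish at 17 days.
Without Wardrobe→Score, Score's earliest start moves from 9 to 8.
The longest chain is now Scouting→Principal→Score→ColorGrade = 3+5+3+5 = 16, so the schedule takes 16 days.

16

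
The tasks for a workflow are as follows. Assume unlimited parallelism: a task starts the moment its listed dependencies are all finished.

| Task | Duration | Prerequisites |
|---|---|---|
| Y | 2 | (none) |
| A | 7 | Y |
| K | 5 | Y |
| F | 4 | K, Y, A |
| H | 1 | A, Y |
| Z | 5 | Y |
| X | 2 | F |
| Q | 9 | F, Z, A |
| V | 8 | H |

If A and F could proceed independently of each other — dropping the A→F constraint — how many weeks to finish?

20

Original critical path: Y→A→F→Q = 2+7+4+9 = 22 ⇒ 22 weeks.
Without A→F, F's earliest start moves from 9 to 7.
The longest chain is now Y→K→F→Q = 2+5+4+9 = 20, so the project takes 20 weeks.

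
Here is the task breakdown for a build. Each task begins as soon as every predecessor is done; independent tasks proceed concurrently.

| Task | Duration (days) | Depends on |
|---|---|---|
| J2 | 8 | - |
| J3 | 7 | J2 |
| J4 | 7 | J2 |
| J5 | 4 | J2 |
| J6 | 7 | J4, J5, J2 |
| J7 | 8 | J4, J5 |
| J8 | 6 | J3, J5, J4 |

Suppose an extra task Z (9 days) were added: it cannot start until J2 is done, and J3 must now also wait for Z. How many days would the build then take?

Originally the build takes 23 days.
With Z inserted, J3 now waits for max(J2, Z).
New critical path: J2→Z→J3→J8 = 8+9+7+6 = 30 ⇒ 30 days.

30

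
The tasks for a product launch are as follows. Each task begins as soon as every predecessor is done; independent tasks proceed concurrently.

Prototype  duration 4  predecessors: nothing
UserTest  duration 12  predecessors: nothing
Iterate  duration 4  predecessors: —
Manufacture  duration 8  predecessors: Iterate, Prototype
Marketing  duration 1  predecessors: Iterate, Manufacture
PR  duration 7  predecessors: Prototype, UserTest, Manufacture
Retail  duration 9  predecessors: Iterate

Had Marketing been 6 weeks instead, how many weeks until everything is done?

19

Actual critical path: Prototype→Manufacture→PR = 4+8+7 = 19 ⇒ 19 weeks.
Marketing has 6 weeks of float (longest path through it is 13).
The critical path is still Prototype→Manufacture→PR; finish is now 19 weeks.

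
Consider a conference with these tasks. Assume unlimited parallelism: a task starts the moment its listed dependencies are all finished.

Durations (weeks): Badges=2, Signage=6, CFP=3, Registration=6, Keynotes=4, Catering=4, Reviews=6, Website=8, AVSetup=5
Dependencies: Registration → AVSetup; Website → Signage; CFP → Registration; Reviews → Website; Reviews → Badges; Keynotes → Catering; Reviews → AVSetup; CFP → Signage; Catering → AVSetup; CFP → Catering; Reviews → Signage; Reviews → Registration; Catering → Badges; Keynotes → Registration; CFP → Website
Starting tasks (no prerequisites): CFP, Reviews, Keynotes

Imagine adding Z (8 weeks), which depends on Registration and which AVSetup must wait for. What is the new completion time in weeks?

Originally the project takes 20 weeks.
With Z inserted, AVSetup now waits for max(Catering, Reviews, Registration, Z).
New critical path: Reviews→Registration→Z→AVSetup = 6+6+8+5 = 25 ⇒ 25 weeks.

25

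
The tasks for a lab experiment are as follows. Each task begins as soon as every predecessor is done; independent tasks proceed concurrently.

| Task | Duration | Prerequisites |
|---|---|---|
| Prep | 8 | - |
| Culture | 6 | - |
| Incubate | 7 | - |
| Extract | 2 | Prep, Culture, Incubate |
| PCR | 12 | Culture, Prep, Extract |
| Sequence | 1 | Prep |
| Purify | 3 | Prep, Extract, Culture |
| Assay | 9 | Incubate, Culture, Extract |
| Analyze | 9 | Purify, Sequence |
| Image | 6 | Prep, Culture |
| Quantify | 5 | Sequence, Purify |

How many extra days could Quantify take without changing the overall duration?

Critical path: Prep→Extract→PCR = 8+2+12 = 22, so the finish is 22 days.
The longest chain containing Quantify totals 18 days.
Slack of Quantify = 17 − 13 = 4 days.

4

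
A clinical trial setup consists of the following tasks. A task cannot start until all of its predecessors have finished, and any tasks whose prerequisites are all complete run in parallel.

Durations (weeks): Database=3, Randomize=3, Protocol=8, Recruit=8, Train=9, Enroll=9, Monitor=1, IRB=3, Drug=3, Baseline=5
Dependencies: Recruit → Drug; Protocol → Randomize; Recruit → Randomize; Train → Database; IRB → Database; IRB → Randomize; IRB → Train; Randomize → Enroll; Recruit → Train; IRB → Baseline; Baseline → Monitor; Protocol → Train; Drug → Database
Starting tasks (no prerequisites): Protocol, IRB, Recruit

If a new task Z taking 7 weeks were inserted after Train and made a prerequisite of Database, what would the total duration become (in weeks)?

Originally the schedule takes 20 weeks.
With Z inserted, Database now waits for max(Drug, Train, IRB, Z).
New critical path: Protocol→Train→Z→Database = 8+9+7+3 = 27 ⇒ 27 weeks.

27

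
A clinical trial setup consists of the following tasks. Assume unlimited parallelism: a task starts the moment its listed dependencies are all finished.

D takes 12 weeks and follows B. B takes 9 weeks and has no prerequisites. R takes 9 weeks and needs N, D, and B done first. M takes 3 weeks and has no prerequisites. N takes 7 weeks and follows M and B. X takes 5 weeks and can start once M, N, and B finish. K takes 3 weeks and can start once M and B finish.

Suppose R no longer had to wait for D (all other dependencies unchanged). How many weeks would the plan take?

25

Original critical path: B→D→R = 9+12+9 = 30 ⇒ 30 weeks.
Without D→R, R's earliest start moves from 21 to 16.
The longest chain is now B→N→R = 9+7+9 = 25, so the plan takes 25 weeks.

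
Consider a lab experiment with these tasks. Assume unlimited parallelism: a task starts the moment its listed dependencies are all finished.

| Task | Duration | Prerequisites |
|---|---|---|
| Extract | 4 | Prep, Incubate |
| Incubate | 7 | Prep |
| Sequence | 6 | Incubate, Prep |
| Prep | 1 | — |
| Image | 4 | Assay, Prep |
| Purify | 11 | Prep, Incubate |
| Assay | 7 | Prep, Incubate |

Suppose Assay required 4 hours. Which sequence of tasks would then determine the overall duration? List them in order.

Prep, Incubate, Purify

Critical path before the change: Prep→Incubate→Assay→Image = 1+7+7+4 = 19 giving 19 hours.
Since Assay is critical, the -3 change carries straight to that chain (now 16 hours).
New critical path: Prep→Incubate→Purify = 1+7+11 = 19 ⇒ 19 hours.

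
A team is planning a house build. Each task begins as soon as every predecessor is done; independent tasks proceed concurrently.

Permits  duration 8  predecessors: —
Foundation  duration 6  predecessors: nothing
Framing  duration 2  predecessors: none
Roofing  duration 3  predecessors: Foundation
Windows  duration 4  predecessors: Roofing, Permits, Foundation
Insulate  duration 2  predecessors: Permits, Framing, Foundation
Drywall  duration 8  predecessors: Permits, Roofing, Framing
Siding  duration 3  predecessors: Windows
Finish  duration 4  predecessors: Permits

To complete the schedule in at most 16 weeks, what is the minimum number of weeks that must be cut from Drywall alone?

Current finish: 17 weeks; target: 16.
Drywall is on every critical path, so each week cut from Drywall cuts the finish by one (this holds down to a finish of 16).
Need 17 − 16 = 1 week off Drywall → Drywall becomes 7 weeks, finish becomes 16.

1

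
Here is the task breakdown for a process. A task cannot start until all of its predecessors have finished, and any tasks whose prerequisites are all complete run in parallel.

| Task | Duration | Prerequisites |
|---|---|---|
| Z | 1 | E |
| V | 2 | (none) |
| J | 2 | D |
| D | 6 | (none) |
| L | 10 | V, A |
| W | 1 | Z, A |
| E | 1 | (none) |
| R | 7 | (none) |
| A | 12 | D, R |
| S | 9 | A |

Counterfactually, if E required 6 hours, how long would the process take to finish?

As given, the longest chain is R→A→L = 7+12+10 = 29, so the finish is 29 hours.
E has 26 hours of float (longest path through it is 3).
No other chain overtakes it, so the finish is 29 hours.

29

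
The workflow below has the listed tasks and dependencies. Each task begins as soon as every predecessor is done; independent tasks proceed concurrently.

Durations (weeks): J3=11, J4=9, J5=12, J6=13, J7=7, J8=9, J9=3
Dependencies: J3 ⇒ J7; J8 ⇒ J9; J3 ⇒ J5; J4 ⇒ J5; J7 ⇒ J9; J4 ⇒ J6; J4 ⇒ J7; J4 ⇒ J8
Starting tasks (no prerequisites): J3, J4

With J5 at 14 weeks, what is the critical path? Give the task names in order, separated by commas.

J3, J5

Actual critical path: J3→J5 = 11+12 = 23 ⇒ 23 weeks.
Since J5 is critical, the +2 change carries straight to that chain (now 25 weeks).
No other chain overtakes it, so the finish is 25 weeks.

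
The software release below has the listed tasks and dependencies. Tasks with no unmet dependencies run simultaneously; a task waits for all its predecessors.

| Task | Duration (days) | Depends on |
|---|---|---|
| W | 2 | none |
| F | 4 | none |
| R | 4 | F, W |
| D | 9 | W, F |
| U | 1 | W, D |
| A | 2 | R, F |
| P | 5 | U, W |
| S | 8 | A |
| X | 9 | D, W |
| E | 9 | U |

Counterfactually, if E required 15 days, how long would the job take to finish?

The binding path is F→D→U→E = 4+9+1+9 = 23; finish at 23 days.
E is on the critical path; changing it to 15 makes that path 29 days.
That remains the longest chain; total 29 days.

29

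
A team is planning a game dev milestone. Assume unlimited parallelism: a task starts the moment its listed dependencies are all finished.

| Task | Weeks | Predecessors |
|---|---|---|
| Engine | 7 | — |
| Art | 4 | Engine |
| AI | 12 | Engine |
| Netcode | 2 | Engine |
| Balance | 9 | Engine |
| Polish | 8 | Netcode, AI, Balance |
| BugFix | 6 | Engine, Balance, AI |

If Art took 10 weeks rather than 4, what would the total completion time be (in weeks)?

Baseline: Engine→AI→Polish = 7+12+8 = 27 → 27 weeks.
The longest path through Art is only 11 weeks, so Art has float 16.
No other chain overtakes it, so the finish is 27 weeks.

27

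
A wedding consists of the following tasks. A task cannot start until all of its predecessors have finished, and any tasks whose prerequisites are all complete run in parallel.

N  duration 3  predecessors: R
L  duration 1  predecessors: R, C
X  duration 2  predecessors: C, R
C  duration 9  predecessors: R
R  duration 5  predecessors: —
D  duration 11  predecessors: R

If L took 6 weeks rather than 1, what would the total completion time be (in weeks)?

As given, the longest chain is R→D = 5+11 = 16, so the finish is 16 weeks.
L is off the critical path — its longest chain is 15 weeks, giving 1 of slack.
Now R→C→L = 5+9+6 = 20 is longest, so the finish becomes 20 weeks.

20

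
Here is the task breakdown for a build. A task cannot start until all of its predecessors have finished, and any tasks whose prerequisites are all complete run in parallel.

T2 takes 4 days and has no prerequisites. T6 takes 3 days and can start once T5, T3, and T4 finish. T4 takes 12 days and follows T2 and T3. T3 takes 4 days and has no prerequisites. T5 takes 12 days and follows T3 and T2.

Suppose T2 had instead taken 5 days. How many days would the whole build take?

20

As given, the longest chain is T2→T4→T6 = 4+12+3 = 19, so the finish is 19 days.
Since T2 is critical, the +1 change carries straight to that chain (now 20 days).
The critical path is still T2→T4→T6; finish is now 20 days.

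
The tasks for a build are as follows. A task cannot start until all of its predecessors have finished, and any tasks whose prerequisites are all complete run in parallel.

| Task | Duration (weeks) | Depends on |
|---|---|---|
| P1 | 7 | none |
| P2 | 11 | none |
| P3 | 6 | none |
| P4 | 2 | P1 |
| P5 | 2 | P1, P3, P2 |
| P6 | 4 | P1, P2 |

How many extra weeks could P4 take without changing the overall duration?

Critical path: P2→P6 = 11+4 = 15, so the finish is 15 weeks.
Longest path through P4: 9 weeks (earliest finish 9, latest finish 15).
Float = 15 − 9 = 6.

6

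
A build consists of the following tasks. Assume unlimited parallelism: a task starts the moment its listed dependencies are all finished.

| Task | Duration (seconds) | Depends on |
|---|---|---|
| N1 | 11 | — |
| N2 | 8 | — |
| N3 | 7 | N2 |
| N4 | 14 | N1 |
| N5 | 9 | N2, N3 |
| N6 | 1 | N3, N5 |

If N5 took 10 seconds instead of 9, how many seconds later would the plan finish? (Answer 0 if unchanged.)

1

Critical path before the change: N2→N3→N5→N6 = 8+7+9+1 = 25 giving 25 seconds.
N5 is on the critical path; changing it to 10 makes that path 26 seconds.
The critical path is still N2→N3→N5→N6; finish is now 26 seconds.
Change in finish: 26 − 25 = +1 seconds.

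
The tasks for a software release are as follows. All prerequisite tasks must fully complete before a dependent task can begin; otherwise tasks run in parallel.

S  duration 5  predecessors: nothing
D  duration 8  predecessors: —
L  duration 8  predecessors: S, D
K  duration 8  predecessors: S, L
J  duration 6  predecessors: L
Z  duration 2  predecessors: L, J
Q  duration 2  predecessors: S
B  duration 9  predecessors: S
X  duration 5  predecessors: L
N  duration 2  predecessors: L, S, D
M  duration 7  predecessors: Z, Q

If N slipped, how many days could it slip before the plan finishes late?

D→L→J→Z→M = 8+8+6+2+7 = 31 sets the makespan at 31 days.
The longest chain containing N totals 18 days.
So N can slip 31 − 18 = 13 days.

13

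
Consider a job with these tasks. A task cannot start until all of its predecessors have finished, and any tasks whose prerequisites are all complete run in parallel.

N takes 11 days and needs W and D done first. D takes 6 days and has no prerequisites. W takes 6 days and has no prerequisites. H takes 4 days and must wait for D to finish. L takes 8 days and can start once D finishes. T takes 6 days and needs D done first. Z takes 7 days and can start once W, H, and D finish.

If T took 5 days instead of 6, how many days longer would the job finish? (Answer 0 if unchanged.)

As given, the longest chain is W→N = 6+11 = 17, so the finish is 17 days.
The longest path through T is only 12 days, so T has float 5.
No other chain overtakes it, so the finish is 17 days.
Change in finish: 17 − 17 = +0 days.

0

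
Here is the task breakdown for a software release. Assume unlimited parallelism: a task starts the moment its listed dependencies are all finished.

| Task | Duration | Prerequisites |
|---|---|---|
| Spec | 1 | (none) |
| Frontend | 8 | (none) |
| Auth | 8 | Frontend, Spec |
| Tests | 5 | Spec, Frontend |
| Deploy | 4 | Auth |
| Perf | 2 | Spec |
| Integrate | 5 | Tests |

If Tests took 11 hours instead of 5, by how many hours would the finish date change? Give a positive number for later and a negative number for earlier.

4

As given, the longest chain is Frontend→Auth→Deploy = 8+8+4 = 20, so the finish is 20 hours.
Tests is off the critical path — its longest chain is 18 hours, giving 2 of slack.
New critical path: Frontend→Tests→Integrate = 8+11+5 = 24 ⇒ 24 hours.
Change in finish: 24 − 20 = +4 hours.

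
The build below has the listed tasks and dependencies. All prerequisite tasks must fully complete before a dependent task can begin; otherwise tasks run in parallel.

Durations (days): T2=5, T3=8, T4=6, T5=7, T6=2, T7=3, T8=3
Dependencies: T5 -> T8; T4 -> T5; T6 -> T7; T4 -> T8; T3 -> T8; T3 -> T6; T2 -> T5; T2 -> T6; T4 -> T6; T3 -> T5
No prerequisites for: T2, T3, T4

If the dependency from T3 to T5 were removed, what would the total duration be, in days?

16

Original critical path: T3→T5→T8 = 8+7+3 = 18 ⇒ 18 days.
Without T3→T5, T5's earliest start moves from 8 to 6.
The longest chain is now T4→T5→T8 = 6+7+3 = 16, so the job takes 16 days.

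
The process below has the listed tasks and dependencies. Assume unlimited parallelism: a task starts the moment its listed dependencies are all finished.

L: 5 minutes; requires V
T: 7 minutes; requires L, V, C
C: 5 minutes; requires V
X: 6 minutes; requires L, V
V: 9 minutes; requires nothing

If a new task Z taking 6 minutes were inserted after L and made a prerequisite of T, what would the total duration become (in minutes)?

27

Originally the process takes 21 minutes.
With Z inserted, T now waits for max(L, V, C, Z).
New critical path: V→L→Z→T = 9+5+6+7 = 27 ⇒ 27 minutes.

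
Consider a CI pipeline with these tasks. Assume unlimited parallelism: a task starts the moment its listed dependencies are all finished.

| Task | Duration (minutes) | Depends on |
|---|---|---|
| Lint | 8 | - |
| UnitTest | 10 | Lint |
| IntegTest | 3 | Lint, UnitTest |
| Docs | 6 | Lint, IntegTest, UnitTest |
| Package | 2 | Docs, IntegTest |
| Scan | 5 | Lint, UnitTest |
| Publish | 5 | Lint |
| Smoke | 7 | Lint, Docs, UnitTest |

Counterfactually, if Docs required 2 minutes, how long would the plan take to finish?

Baseline: Lint→UnitTest→IntegTest→Docs→Smoke = 8+10+3+6+7 = 34 → 34 minutes.
Docs lies on that path, so at 2 minutes the path becomes 30 minutes.
The critical path is still Lint→UnitTest→IntegTest→Docs→Smoke; finish is now 30 minutes.

30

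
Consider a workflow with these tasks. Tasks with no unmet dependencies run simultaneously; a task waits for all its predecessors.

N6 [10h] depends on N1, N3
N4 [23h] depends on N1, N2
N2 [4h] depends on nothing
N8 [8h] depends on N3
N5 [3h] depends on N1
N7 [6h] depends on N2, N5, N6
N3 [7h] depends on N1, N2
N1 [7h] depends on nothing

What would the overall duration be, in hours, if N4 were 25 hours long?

32

Actual critical path: N1→N4 = 7+23 = 30 ⇒ 30 hours.
N4 is on the critical path; changing it to 25 makes that path 32 hours.
That remains the longest chain; total 32 hours.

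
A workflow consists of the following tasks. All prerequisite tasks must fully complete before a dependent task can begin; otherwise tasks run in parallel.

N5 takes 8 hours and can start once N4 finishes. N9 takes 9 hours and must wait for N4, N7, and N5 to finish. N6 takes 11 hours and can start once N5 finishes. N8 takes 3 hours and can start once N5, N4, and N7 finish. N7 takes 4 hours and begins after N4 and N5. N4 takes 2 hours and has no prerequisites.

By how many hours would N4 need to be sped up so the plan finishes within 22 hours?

1

Current finish: 23 hours; target: 22.
N4 is on every critical path, so each hour cut from N4 cuts the finish by one (this holds down to a finish of 22).
Need 23 − 22 = 1 hour off N4 → N4 becomes 1 hour, finish becomes 22.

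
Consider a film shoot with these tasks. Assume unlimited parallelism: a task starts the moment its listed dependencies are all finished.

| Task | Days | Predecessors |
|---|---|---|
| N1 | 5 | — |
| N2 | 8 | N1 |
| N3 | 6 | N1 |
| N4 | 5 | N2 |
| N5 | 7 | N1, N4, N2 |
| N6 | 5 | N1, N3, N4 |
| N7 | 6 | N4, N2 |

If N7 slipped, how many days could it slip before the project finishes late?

1

The longest chain is N1→N2→N4→N5 = 5+8+5+7 = 25; overall finish 25 days.
Longest path through N7: 24 days (earliest finish 24, latest finish 25).
Float = 25 − 24 = 1.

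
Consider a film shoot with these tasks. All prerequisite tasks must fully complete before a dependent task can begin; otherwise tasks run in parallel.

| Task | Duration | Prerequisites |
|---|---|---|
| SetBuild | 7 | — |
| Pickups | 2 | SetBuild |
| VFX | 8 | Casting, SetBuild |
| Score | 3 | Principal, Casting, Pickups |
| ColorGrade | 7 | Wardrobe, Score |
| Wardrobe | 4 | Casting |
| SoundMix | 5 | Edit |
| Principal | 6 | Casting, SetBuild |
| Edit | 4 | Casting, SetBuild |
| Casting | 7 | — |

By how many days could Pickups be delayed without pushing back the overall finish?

Critical path: Casting→Principal→Score→ColorGrade = 7+6+3+7 = 23, so the finish is 23 days.
Longest path through Pickups: 19 days (earliest finish 9, latest finish 13).
Slack of Pickups = 11 − 7 = 4 days.

4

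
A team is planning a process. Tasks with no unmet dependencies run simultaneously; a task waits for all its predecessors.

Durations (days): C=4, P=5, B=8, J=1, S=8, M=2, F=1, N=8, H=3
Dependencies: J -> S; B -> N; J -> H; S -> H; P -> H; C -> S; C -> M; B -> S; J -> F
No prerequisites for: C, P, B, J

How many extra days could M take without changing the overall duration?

13

The longest chain is B→S→H = 8+8+3 = 19; overall finish 19 days.
The longest chain containing M totals 6 days.
Slack of M = 17 − 4 = 13 days.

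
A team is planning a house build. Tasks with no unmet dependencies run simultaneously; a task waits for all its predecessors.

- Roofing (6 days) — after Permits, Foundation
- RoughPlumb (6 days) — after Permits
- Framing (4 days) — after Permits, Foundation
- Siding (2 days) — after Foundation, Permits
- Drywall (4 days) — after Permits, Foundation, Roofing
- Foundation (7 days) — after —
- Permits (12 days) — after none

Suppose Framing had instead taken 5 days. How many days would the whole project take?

22

As given, the longest chain is Permits→Roofing→Drywall = 12+6+4 = 22, so the finish is 22 days.
The longest path through Framing is only 16 days, so Framing has float 6.
The critical path is still Permits→Roofing→Drywall; finish is now 22 days.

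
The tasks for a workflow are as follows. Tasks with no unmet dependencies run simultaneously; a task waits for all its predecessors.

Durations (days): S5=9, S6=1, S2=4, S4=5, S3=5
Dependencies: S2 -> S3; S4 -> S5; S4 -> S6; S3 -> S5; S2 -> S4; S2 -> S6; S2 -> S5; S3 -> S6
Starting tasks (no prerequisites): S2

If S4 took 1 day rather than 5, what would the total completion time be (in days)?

18

The binding path is S2→S4→S5 = 4+5+9 = 18; finish at 18 days.
Since S4 is critical, the -4 change carries straight to that chain (now 14 days).
New critical path: S2→S3→S5 = 4+5+9 = 18 ⇒ 18 days.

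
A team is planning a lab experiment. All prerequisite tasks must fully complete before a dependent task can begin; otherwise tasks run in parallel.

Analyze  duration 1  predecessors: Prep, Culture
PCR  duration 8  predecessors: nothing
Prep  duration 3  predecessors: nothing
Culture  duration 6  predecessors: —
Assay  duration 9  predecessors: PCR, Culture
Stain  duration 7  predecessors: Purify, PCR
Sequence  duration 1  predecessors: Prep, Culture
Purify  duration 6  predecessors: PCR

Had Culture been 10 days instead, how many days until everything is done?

21

Baseline: PCR→Purify→Stain = 8+6+7 = 21 → 21 days.
Culture has 6 days of float (longest path through it is 15).
The critical path is still PCR→Purify→Stain; finish is now 21 days.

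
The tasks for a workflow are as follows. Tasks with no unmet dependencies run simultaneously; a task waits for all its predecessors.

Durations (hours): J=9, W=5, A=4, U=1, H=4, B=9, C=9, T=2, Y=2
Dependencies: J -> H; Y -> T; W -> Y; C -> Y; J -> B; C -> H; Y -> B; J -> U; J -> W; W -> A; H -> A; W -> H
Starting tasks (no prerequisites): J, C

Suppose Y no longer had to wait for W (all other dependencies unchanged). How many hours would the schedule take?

22

Before: longest chain J→W→Y→B = 9+5+2+9 = 25, finish 25.
Without W→Y, Y's earliest start moves from 14 to 9.
The longest chain is now J→W→H→A = 9+5+4+4 = 22, so the schedule takes 22 hours.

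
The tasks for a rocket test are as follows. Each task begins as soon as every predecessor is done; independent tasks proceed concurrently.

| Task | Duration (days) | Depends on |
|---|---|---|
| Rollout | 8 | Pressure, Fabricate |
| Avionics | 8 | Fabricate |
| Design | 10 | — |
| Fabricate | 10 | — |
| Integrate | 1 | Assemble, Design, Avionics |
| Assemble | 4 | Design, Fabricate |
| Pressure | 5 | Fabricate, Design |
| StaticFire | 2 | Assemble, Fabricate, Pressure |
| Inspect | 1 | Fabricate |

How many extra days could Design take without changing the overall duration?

Design→Pressure→Rollout = 10+5+8 = 23 sets the makespan at 23 days.
The longest chain containing Design totals 23 days.
Float = 23 − 23 = 0.

0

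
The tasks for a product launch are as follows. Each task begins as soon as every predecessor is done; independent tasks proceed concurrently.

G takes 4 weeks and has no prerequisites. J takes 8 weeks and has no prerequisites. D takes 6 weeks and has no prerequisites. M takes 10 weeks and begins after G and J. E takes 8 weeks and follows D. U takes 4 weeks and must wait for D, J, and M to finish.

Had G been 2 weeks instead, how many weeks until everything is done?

Baseline: J→M→U = 8+10+4 = 22 → 22 weeks.
The longest path through G is only 18 weeks, so G has float 4.
That remains the longest chain; total 22 weeks.

22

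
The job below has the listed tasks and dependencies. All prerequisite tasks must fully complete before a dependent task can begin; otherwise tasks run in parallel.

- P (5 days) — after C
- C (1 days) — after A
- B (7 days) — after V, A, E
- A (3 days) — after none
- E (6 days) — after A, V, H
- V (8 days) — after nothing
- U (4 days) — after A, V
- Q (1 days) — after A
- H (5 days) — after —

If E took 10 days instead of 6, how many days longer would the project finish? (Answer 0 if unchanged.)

Actual critical path: V→E→B = 8+6+7 = 21 ⇒ 21 days.
E lies on that path, so at 10 days the path becomes 25 days.
The critical path is still V→E→B; finish is now 25 days.
Change in finish: 25 − 21 = +4 days.

4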